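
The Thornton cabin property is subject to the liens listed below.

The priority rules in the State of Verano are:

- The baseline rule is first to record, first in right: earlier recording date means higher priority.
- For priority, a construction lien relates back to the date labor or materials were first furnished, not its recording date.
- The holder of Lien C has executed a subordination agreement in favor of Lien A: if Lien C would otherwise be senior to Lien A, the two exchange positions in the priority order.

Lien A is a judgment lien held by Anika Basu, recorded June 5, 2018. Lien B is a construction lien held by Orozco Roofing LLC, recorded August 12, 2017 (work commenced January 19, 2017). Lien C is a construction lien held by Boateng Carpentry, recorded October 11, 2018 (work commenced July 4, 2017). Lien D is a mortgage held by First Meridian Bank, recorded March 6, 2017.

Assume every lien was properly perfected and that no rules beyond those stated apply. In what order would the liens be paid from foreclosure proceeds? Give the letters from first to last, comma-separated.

B, D, A, C

First, effective dates: B's effective date is January 19, 2017, when work began; C's effective date is July 4, 2017, when work began.
By effective date: B (January 19, 2017), D (March 6, 2017), C (July 4, 2017), A (June 5, 2018).
C would otherwise be senior to A, so under the subordination agreement C and A exchange positions.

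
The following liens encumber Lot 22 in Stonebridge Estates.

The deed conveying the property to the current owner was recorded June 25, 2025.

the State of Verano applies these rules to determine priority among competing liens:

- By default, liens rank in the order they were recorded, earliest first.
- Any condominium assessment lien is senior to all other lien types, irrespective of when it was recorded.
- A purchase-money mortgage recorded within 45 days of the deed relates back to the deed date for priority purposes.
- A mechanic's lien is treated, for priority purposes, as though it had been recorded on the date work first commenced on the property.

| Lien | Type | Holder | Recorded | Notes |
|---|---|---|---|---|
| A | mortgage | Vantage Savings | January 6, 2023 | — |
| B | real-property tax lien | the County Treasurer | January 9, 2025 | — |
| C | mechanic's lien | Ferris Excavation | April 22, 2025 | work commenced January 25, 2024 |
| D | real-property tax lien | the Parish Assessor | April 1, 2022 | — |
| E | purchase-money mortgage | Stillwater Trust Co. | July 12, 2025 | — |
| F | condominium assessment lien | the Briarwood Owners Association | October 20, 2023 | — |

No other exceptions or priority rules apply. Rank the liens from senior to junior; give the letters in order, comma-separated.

F, D, A, C, B, E

First, effective dates: C relates back to January 25, 2024 (work commenced); E's effective date is the deed date, June 25, 2025.
F, as a condominium assessment lien, has superpriority and ranks first.
Among the remaining liens, by effective date: D (April 1, 2022), A (January 6, 2023), C (January 25, 2024), B (January 9, 2025), E (June 25, 2025).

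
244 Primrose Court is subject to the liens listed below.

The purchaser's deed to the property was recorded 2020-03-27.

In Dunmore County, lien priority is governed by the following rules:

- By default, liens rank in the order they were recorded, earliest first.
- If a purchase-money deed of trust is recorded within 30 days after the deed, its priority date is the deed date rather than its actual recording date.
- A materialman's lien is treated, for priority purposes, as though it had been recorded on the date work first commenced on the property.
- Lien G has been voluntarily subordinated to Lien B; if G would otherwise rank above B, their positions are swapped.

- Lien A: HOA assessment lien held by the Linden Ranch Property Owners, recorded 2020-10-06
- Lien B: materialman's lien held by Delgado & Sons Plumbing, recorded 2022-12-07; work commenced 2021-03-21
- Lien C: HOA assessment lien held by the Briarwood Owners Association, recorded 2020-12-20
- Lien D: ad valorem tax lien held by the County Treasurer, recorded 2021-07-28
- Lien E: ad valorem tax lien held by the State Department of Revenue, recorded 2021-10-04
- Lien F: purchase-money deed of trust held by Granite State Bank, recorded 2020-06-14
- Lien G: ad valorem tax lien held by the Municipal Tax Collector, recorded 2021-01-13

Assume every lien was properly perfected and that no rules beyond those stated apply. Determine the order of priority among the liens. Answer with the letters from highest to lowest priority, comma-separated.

F, A, C, B, G, D, E

Effective dates: B is treated as recorded 2021-03-21, the work-commencement date; F was recorded 79 days after the deed — beyond 30 days — so no relation-back applies.
Ordering by effective date: F (2020-06-14), A (2020-10-06), C (2020-12-20), G (2021-01-13), B (2021-03-21), D (2021-07-28), E (2021-10-04).
Because G would otherwise rank above B, the subordination swaps them.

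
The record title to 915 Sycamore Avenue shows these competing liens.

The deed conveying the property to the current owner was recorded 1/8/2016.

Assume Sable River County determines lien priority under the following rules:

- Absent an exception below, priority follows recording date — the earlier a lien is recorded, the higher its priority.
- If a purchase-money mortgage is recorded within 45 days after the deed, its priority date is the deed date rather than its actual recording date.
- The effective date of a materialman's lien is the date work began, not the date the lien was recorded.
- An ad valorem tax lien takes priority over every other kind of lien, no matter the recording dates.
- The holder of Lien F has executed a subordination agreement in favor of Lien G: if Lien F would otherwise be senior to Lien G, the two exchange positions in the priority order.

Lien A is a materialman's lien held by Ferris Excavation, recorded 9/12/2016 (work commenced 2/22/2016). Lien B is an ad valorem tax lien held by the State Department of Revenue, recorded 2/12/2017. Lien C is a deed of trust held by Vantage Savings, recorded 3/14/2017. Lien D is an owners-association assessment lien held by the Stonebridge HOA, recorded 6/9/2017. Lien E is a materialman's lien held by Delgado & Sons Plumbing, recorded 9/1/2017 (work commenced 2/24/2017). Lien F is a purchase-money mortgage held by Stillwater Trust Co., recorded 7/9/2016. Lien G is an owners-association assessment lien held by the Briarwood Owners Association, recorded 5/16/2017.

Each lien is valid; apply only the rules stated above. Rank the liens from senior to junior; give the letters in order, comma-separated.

B, A, G, E, C, F, D

Adjusting effective dates: A's effective date is 2/22/2016, when work began; E relates back to 2/24/2017 (work commenced); F missed the 45-day window (183 days after the deed), so its recording date stands.
B, as an ad valorem tax lien, has superpriority and ranks first.
The other liens, earliest effective date first: A (2/22/2016), F (7/9/2016), E (2/24/2017), C (3/14/2017), G (5/16/2017), D (6/9/2017).
Because F would otherwise rank above G, the subordination swaps them.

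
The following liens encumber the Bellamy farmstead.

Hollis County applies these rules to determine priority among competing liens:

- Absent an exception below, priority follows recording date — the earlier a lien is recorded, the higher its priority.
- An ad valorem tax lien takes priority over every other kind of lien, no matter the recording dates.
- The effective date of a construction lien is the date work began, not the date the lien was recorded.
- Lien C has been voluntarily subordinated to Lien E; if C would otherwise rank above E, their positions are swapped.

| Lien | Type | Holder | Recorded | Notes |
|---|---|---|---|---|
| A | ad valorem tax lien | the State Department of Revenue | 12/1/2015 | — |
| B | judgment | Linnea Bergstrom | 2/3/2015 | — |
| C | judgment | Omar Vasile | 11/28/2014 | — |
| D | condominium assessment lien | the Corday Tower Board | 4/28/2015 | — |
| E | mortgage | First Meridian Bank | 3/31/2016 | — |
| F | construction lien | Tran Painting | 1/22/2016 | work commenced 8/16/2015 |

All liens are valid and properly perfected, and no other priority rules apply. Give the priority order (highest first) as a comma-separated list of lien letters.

A, E, B, D, F, C

First, effective dates: F relates back to 8/16/2015 (work commenced).
A is an ad valorem tax lien and takes priority over every other lien.
Remaining liens by effective date: C (11/28/2014), B (2/3/2015), D (4/28/2015), F (8/16/2015), E (3/31/2016).
Because C would otherwise rank above E, the subordination swaps them.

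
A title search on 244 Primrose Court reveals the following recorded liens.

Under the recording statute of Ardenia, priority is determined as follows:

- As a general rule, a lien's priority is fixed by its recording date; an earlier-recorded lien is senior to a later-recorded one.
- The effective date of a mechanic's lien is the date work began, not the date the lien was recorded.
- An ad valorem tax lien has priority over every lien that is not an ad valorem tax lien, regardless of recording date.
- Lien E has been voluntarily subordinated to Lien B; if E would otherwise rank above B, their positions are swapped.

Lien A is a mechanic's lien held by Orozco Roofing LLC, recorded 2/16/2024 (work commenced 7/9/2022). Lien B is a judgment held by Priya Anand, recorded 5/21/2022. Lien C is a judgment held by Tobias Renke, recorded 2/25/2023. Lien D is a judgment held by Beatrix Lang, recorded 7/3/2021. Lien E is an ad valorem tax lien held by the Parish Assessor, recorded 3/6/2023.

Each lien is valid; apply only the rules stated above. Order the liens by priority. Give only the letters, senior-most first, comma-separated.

B, D, E, A, C

Effective dates: A's effective date is 7/9/2022, when work began.
E, as an ad valorem tax lien, has superpriority and ranks first.
Remaining liens by effective date: D (7/3/2021), B (5/21/2022), A (7/9/2022), C (2/25/2023).
E would otherwise be senior to B, so under the subordination agreement E and B exchange positions.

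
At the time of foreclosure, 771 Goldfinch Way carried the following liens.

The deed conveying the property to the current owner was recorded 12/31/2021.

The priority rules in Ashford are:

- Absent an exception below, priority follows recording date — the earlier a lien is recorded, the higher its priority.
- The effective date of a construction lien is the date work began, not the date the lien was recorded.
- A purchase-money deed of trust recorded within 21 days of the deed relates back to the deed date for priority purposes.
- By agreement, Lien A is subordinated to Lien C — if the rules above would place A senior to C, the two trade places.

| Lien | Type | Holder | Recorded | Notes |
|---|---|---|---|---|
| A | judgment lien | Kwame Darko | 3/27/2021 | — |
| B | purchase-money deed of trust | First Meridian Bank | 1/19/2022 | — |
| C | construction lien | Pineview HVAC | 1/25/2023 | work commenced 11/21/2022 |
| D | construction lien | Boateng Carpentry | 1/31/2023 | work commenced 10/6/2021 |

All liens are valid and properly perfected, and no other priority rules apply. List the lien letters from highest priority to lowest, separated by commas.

Effective dates after the stated exceptions: B was recorded within the 21-day window, so its effective date is the deed date 12/31/2021; C is treated as recorded 11/21/2022, the work-commencement date; D's effective date is 10/6/2021, when work began.
By effective date, earliest first: A (3/27/2021), D (10/6/2021), B (12/31/2021), C (11/21/2022).
A would otherwise be senior to C, so under the subordination agreement A and C exchange positions.

C, D, B, A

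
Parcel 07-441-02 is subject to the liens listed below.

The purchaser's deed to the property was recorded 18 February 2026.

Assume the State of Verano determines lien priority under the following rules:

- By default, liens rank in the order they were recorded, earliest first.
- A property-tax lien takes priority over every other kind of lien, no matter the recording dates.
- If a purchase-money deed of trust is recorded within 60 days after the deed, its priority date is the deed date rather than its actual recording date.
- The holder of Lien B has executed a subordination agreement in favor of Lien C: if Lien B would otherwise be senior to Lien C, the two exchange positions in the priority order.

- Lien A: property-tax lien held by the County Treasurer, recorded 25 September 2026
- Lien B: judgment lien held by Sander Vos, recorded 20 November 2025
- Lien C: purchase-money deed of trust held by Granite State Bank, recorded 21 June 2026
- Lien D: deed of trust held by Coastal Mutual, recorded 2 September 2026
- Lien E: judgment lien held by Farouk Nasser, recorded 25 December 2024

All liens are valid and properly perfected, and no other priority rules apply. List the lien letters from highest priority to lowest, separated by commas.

Adjusting effective dates: C missed the 60-day window (123 days after the deed), so its recording date stands.
A is a property-tax lien and takes priority over every other lien.
The other liens, earliest effective date first: E (25 December 2024), B (20 November 2025), C (21 June 2026), D (2 September 2026).
Because B would otherwise rank above C, the subordination swaps them.

A, E, C, B, D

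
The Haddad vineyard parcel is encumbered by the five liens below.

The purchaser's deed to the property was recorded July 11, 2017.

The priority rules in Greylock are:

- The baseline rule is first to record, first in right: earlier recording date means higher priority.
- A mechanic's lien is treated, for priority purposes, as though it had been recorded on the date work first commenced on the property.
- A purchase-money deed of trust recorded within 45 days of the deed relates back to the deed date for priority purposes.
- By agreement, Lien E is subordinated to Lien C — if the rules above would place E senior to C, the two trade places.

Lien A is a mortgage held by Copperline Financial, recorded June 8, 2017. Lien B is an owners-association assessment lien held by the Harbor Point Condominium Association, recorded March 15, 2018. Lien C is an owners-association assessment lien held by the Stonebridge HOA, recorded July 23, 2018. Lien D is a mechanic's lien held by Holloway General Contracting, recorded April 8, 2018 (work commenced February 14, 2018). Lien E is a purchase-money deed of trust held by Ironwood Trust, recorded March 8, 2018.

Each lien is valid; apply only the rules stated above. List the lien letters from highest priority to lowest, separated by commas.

Effective dates: D is treated as recorded February 14, 2018, the work-commencement date; E was recorded 240 days after the deed — beyond 45 days — so no relation-back applies.
By effective date, earliest first: A (June 8, 2017), D (February 14, 2018), E (March 8, 2018), B (March 15, 2018), C (July 23, 2018).
The subordination applies — E was senior to C — so E and C swap.

A, D, C, B, E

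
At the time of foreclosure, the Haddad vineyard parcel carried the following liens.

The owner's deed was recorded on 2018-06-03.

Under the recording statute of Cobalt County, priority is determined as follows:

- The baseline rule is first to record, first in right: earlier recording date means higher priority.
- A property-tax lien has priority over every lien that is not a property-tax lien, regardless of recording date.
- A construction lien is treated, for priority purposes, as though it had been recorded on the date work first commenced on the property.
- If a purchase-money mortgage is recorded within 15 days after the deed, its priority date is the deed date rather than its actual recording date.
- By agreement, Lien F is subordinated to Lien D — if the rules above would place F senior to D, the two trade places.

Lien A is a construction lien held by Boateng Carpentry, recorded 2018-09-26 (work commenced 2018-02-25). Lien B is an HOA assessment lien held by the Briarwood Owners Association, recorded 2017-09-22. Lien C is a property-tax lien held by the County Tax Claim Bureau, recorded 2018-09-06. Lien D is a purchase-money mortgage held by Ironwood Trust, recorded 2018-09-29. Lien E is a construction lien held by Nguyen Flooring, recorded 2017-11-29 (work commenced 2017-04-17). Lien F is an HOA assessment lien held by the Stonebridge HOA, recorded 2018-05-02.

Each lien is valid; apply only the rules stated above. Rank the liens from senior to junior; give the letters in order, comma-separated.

Effective dates after the stated exceptions: A is treated as recorded 2018-02-25, the work-commencement date; D was recorded 118 days after the deed — beyond 15 days — so no relation-back applies; E relates back to 2017-04-17 (work commenced).
As a property-tax lien, C is senior to every other lien.
Among the remaining liens, by effective date: E (2017-04-17), B (2017-09-22), A (2018-02-25), F (2018-05-02), D (2018-09-29).
Because F would otherwise rank above D, the subordination swaps them.

C, E, B, A, D, F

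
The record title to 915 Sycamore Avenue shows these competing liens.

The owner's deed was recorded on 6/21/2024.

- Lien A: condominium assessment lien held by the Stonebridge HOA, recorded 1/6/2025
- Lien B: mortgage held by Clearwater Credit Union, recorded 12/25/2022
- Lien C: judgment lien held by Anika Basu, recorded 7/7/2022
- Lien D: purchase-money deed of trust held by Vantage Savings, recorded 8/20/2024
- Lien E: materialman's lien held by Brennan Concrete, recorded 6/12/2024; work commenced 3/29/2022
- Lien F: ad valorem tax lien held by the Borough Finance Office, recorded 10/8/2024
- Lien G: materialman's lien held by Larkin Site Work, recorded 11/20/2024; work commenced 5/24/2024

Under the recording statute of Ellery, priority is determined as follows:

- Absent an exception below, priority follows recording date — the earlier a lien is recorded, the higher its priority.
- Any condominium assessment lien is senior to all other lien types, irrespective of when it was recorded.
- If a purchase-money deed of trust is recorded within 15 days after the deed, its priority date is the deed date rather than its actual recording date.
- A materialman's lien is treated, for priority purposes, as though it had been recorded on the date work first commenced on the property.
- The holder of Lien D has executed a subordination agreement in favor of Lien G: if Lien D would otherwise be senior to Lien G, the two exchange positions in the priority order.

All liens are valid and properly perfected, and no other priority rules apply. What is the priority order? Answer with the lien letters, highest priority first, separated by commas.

Adjusting effective dates: D missed the 15-day window (60 days after the deed), so its recording date stands; E relates back to 3/29/2022 (work commenced); G's effective date is 5/24/2024, when work began.
A, as a condominium assessment lien, has superpriority and ranks first.
Among the remaining liens, by effective date: E (3/29/2022), C (7/7/2022), B (12/25/2022), G (5/24/2024), D (8/20/2024), F (10/8/2024).
Since D is not senior to G, the subordination leaves the order unchanged.

A, E, C, B, G, D, F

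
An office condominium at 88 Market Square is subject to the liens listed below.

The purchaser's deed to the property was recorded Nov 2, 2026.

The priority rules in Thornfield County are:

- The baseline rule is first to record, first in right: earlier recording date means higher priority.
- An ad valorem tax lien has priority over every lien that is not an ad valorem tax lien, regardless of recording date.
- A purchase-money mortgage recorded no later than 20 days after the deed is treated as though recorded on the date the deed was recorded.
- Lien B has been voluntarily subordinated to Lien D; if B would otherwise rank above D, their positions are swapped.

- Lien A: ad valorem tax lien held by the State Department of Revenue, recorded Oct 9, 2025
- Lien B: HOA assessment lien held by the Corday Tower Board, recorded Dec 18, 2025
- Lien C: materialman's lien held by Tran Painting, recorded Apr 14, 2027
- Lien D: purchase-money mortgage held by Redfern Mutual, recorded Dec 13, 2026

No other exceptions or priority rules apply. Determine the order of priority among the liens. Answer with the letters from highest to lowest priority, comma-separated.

First, effective dates: D was recorded 41 days after the deed, outside the 20-day window, so it keeps its recording date.
As an ad valorem tax lien, A is senior to every other lien.
Among the remaining liens, by effective date: B (Dec 18, 2025), D (Dec 13, 2026), C (Apr 14, 2027).
B would otherwise be senior to D, so under the subordination agreement B and D exchange positions.

A, D, B, C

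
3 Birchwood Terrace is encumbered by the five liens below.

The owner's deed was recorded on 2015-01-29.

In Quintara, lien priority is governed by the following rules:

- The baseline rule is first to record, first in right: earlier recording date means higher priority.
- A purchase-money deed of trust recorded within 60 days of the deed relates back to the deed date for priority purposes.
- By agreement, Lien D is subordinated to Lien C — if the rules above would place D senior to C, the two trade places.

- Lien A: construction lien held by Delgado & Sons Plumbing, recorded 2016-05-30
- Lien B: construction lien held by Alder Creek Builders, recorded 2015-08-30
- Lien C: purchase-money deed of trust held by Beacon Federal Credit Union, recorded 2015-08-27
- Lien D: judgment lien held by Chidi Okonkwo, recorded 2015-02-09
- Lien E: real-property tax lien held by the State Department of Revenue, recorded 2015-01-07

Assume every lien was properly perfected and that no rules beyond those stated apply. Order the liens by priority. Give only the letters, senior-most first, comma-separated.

Adjusting effective dates: C was recorded 210 days after the deed, outside the 60-day window, so it keeps its recording date.
Sorted by effective date: E (2015-01-07), D (2015-02-09), C (2015-08-27), B (2015-08-30), A (2016-05-30).
The subordination applies — D was senior to C — so D and C swap.

E, C, D, B, A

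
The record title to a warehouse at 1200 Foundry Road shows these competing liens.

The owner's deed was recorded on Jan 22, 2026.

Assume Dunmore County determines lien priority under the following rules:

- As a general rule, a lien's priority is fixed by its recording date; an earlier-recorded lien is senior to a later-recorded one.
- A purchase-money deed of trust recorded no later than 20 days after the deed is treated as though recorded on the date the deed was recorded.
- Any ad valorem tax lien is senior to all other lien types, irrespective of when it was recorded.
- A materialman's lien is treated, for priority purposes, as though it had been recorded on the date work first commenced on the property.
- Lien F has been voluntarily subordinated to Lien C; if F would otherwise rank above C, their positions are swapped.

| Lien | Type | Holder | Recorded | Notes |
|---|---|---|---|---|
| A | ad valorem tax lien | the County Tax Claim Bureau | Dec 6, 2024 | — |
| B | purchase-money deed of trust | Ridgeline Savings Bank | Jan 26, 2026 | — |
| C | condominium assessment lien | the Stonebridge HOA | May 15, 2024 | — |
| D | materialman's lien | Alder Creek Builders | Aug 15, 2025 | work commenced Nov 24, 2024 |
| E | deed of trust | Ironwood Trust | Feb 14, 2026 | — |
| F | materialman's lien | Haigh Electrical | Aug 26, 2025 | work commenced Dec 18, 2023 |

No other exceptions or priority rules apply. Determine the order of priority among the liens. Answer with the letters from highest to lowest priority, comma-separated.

A, C, F, D, B, E

Effective dates: B was recorded within the 20-day window, so its effective date is the deed date Jan 22, 2026; D is treated as recorded Nov 24, 2024, the work-commencement date; F relates back to Dec 18, 2023 (work commenced).
A is an ad valorem tax lien, so it outranks all other liens regardless of date.
The other liens, earliest effective date first: F (Dec 18, 2023), C (May 15, 2024), D (Nov 24, 2024), B (Jan 22, 2026), E (Feb 14, 2026).
Because F would otherwise rank above C, the subordination swaps them.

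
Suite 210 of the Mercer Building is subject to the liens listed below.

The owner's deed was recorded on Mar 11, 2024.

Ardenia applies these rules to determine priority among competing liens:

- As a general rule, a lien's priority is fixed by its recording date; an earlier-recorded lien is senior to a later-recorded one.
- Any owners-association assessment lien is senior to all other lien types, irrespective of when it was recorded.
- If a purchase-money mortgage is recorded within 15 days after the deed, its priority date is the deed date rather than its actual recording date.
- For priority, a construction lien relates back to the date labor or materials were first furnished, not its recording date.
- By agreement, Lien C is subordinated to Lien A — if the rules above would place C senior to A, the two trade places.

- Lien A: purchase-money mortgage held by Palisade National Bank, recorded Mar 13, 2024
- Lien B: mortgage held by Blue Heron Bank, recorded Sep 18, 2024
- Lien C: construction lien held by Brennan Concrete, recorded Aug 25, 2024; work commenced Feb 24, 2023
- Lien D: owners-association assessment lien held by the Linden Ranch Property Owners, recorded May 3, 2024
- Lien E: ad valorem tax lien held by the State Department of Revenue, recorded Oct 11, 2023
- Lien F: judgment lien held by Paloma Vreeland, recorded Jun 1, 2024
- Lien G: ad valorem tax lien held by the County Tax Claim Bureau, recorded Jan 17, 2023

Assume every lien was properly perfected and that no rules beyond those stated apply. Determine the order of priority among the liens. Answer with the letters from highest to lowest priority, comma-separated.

First, effective dates: A relates back to the deed date Mar 11, 2024; C relates back to Feb 24, 2023 (work commenced).
D is an owners-association assessment lien and takes priority over every other lien.
Ordering the rest by effective date: G (Jan 17, 2023), C (Feb 24, 2023), E (Oct 11, 2023), A (Mar 11, 2024), F (Jun 1, 2024), B (Sep 18, 2024).
Because C would otherwise rank above A, the subordination swaps them.

D, G, A, E, C, F, B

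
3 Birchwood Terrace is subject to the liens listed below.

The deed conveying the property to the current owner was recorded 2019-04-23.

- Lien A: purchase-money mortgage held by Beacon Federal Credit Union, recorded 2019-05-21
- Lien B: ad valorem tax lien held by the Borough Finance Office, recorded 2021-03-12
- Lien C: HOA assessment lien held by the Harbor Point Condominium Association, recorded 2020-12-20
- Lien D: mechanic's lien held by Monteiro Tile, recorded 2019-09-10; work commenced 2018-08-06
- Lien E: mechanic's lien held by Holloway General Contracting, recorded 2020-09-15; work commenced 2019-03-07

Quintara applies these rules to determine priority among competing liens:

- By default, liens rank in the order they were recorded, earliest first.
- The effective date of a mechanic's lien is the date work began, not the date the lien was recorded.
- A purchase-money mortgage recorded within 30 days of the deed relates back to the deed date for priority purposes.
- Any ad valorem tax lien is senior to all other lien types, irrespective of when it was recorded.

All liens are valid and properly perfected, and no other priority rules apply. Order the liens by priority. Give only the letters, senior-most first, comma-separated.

B, D, E, A, C

Effective dates after the stated exceptions: A relates back to the deed date 2019-04-23; D relates back to 2018-08-06 (work commenced); E's effective date is 2019-03-07, when work began.
As an ad valorem tax lien, B is senior to every other lien.
The other liens, earliest effective date first: D (2018-08-06), E (2019-03-07), A (2019-04-23), C (2020-12-20).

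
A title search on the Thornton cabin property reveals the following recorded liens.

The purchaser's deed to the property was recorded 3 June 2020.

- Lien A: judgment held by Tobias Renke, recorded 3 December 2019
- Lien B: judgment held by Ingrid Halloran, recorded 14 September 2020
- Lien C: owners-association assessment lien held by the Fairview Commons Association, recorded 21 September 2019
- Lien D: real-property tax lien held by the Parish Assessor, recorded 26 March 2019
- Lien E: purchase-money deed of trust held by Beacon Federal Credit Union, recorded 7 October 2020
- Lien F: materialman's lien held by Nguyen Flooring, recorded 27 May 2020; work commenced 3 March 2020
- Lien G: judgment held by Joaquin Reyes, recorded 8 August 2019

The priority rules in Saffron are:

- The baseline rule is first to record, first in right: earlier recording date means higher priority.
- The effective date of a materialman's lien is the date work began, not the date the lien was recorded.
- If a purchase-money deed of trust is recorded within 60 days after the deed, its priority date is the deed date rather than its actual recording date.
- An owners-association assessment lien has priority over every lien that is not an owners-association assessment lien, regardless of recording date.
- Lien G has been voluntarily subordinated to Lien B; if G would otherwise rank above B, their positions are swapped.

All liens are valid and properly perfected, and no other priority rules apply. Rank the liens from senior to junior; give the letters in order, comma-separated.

Adjusting effective dates: E was recorded 126 days after the deed — beyond 60 days — so no relation-back applies; F is treated as recorded 3 March 2020, the work-commencement date.
C, as an owners-association assessment lien, has superpriority and ranks first.
Remaining liens by effective date: D (26 March 2019), G (8 August 2019), A (3 December 2019), F (3 March 2020), B (14 September 2020), E (7 October 2020).
G is senior to B before the subordination, so the two trade places.

C, D, B, A, F, G, E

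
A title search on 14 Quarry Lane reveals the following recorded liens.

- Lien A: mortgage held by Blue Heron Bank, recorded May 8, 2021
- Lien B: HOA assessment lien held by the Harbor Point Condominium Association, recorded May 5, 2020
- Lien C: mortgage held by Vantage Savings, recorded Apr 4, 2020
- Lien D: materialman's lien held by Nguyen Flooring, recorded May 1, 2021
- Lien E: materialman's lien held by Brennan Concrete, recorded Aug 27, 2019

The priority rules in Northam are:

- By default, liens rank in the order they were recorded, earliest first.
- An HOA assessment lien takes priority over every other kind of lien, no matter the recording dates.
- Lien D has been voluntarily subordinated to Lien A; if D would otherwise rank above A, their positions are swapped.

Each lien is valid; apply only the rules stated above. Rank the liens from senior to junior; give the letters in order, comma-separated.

B, as an HOA assessment lien, has superpriority and ranks first.
Among the remaining liens, by effective date: E (Aug 27, 2019), C (Apr 4, 2020), D (May 1, 2021), A (May 8, 2021).
The subordination applies — D was senior to A — so D and A swap.

B, E, C, A, D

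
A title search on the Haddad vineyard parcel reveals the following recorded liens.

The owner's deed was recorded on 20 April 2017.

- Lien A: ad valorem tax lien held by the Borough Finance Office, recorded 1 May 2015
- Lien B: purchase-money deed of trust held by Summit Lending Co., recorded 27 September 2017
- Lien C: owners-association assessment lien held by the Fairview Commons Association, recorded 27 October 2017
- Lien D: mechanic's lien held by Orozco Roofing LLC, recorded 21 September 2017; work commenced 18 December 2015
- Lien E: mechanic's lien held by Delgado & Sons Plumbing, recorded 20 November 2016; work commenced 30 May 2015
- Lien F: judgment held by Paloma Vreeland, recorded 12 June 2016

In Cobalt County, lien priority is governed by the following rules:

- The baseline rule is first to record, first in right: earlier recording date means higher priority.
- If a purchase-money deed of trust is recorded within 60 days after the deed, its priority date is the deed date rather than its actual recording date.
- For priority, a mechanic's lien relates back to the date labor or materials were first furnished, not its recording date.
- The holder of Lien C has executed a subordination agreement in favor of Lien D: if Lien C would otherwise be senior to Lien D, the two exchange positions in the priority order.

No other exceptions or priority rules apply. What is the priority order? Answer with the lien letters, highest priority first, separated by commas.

A, E, D, F, B, C

Effective dates after the stated exceptions: B missed the 60-day window (160 days after the deed), so its recording date stands; D relates back to 18 December 2015 (work commenced); E's effective date is 30 May 2015, when work began.
Sorted by effective date: A (1 May 2015), E (30 May 2015), D (18 December 2015), F (12 June 2016), B (27 September 2017), C (27 October 2017).
C is already junior to D, so the subordination agreement changes nothing.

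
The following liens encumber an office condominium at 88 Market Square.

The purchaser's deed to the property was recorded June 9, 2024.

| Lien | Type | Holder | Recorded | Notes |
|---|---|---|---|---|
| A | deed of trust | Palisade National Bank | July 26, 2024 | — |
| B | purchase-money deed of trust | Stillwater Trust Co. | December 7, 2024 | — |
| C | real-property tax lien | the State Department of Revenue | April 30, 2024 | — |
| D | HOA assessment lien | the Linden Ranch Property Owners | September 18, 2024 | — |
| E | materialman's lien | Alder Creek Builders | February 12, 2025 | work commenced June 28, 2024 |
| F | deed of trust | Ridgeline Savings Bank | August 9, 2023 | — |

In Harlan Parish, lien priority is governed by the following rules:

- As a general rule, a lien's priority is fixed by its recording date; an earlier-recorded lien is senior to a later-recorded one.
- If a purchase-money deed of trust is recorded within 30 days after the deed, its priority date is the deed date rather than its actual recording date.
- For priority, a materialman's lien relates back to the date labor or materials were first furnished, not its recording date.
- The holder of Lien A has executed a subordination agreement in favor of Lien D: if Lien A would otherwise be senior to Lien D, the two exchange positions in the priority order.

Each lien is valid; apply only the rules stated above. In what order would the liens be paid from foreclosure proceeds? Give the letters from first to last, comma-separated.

First, effective dates: B was recorded 181 days after the deed — beyond 30 days — so no relation-back applies; E's effective date is June 28, 2024, when work began.
Sorted by effective date: F (August 9, 2023), C (April 30, 2024), E (June 28, 2024), A (July 26, 2024), D (September 18, 2024), B (December 7, 2024).
A would otherwise be senior to D, so under the subordination agreement A and D exchange positions.

F, C, E, D, A, B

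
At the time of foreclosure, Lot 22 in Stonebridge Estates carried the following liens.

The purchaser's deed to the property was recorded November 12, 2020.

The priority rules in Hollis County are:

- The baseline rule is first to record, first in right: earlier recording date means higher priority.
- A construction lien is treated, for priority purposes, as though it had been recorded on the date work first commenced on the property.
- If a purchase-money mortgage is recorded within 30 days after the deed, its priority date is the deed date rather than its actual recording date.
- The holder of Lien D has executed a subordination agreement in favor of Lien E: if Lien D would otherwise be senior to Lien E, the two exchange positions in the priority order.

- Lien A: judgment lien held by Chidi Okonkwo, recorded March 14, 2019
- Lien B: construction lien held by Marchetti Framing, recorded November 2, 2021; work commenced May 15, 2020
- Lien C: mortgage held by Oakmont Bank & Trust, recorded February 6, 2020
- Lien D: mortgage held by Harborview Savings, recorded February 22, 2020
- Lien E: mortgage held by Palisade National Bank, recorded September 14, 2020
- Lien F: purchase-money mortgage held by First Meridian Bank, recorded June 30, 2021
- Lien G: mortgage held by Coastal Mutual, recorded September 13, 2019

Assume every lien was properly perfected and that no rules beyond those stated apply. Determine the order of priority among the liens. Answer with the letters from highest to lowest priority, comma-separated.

Effective dates after the stated exceptions: B relates back to May 15, 2020 (work commenced); F was recorded 230 days after the deed — beyond 30 days — so no relation-back applies.
Ordering by effective date: A (March 14, 2019), G (September 13, 2019), C (February 6, 2020), D (February 22, 2020), B (May 15, 2020), E (September 14, 2020), F (June 30, 2021).
D is senior to E before the subordination, so the two trade places.

A, G, C, E, B, D, F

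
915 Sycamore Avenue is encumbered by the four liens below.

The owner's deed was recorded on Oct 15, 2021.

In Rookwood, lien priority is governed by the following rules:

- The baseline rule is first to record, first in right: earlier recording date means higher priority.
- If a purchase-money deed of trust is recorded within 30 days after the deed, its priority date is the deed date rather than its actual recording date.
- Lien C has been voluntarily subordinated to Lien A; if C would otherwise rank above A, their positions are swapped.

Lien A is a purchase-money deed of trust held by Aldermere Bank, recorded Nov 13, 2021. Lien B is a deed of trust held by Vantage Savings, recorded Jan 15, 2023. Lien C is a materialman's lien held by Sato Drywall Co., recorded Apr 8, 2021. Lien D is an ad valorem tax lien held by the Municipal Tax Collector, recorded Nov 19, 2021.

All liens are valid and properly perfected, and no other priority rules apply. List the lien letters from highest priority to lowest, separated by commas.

A, C, D, B

Adjusting effective dates: A was recorded within the 30-day window, so its effective date is the deed date Oct 15, 2021.
By effective date: C (Apr 8, 2021), A (Oct 15, 2021), D (Nov 19, 2021), B (Jan 15, 2023).
C would otherwise be senior to A, so under the subordination agreement C and A exchange positions.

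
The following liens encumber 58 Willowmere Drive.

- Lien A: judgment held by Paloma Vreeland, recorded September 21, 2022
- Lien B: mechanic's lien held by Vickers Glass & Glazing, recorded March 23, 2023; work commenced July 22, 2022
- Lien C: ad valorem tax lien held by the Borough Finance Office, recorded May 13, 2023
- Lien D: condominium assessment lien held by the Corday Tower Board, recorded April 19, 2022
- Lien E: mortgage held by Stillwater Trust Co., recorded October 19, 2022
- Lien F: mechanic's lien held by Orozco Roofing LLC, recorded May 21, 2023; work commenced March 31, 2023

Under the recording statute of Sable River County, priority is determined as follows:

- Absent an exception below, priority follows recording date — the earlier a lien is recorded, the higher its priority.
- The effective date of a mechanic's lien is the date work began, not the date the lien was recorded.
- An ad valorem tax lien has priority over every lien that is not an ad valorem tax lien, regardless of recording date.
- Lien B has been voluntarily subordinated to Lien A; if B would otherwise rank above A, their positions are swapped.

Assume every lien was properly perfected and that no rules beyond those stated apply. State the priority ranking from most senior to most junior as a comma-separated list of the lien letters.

Effective dates after the stated exceptions: B relates back to July 22, 2022 (work commenced); F is treated as recorded March 31, 2023, the work-commencement date.
C is an ad valorem tax lien and takes priority over every other lien.
Ordering the rest by effective date: D (April 19, 2022), B (July 22, 2022), A (September 21, 2022), E (October 19, 2022), F (March 31, 2023).
B is senior to A before the subordination, so the two trade places.

C, D, A, B, E, F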